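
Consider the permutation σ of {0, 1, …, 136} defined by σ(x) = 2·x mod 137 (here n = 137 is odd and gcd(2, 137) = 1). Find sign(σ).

+1

Trace 60: π^k(60) = [60, 120, 103, 69, 1, 2, 4] for k=0..6.
π_2 has 3 disjoint cycles with lengths [68, 68, 1] on {0,…,136}.
sign(π) = (−1)^{n − #cycles} = (−1)^{137−3} = (−1)^134 = +1.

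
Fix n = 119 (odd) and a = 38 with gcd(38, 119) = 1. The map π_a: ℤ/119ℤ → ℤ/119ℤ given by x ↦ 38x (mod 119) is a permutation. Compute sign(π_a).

-1

Trace 89: π^k(89) = [89, 50, 115, 86, 55, 67, 47] for k=0..6.
14 cycles of lengths [12, 12, 12, 12, 12, 12, 12, 12, 6, 4, 4, 4, 4, 1].
n − c = 119 − 14 = 105; sign = (−1)^105 = -1.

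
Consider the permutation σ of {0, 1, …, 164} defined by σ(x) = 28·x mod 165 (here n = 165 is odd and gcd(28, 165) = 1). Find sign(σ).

Trace 13: π^k(13) = [13, 34, 127, 91, 73, 64, 142] for k=0..6.
Cycle lengths of π_28 on ℤ/165ℤ: [20, 20, 20, 20, 20, 20, 10, 10, 10, 4, 4, 4, 1, 1, 1]; 15 cycles in total.
165 − 15 = 150 transpositions; sign(π) = (−1)^150 = +1.
Zolotarev: (28|165) = +1, matching the cycle-count sign.

+1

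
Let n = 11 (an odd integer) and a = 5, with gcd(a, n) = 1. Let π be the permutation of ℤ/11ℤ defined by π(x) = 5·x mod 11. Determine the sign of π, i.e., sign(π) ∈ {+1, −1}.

Start at x=5: 5 → 3 → 4 → 9 → 1 → 5 (one orbit).
Cycle type of π: 5×2 + 1; total 3 cycles.
11 − 3 = 8 transpositions; sign(π) = (−1)^8 = +1.
Zolotarev: (5|11) = +1, matching the cycle-count sign.

+1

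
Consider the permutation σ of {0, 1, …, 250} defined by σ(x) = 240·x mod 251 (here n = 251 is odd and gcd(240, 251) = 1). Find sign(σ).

+1

Start at x=222: 222 → 68 → 5 → 196 → 103 → 122 → 164 → … (one orbit).
3 cycles of lengths [125, 125, 1].
sign(π) = (−1)^{n − #cycles} = (−1)^{251−3} = (−1)^248 = +1.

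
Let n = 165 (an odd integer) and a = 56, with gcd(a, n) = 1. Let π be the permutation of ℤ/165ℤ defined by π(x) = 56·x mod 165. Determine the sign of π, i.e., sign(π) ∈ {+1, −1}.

-1

Start at x=56: 56 → 1 → 56 (one orbit).
The orbit structure of x ↦ 56x mod 165: 110 orbits of sizes [2, 2, 2, 2, 2, 2, 2, 2, 2, 2, 2, 2, 2, 2, 2, 2, 2, 2, 2, 2, 2, 2, 2, 2, 2, 2, 2, 2, 2, 2, 2, 2, 2, 2, 2, 2, 2, 2, 2, 2, 2, 2, 2, 2, 2, 2, 2, 2, 2, 2, 2, 2, 2, 2, 2, 1, 1, 1, 1, 1, 1, 1, 1, 1, 1, 1, 1, 1, 1, 1, 1, 1, 1, 1, 1, 1, 1, 1, 1, 1, 1, 1, 1, 1, 1, 1, 1, 1, 1, 1, 1, 1, 1, 1, 1, 1, 1, 1, 1, 1, 1, 1, 1, 1, 1, 1, 1, 1, 1, 1].
n − c = 165 − 110 = 55; sign = (−1)^55 = -1.
(56|165)_J = -1 (Zolotarev's lemma cross-check).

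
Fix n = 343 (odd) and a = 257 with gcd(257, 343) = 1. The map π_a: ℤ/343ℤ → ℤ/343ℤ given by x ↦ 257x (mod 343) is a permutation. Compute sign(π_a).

-1

Trace 141: π^k(141) = [141, 222, 116, 314, 93, 234, 113] for k=0..6.
π_257 has 4 disjoint cycles with lengths [294, 42, 6, 1] on {0,…,342}.
Σ(ℓ_i−1) = 343−4 = 339; sign = (−1)^339 = -1.
The Jacobi symbol (257|343) = -1 (Zolotarev) agrees.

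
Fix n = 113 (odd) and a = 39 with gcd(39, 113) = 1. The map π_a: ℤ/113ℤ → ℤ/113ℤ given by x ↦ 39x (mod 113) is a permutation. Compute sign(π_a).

Start at x=13: 13 → 55 → 111 → 35 → 9 → 12 → 16 → … (one orbit).
2 cycles of lengths [112, 1].
n − c = 113 − 2 = 111; sign = (−1)^111 = -1.
(39|113)_J = -1 (Zolotarev's lemma cross-check).

-1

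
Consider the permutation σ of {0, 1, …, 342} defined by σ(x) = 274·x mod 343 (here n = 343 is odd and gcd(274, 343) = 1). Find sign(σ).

Trace 253: π^k(253) = [253, 36, 260, 239, 316, 148, 78] for k=0..6.
Cycle lengths of π_274 on ℤ/343ℤ: [49, 49, 49, 49, 49, 49, 7, 7, 7, 7, 7, 7, 1, 1, 1, 1, 1, 1, 1]; 19 cycles in total.
n − c = 343 − 19 = 324; sign = (−1)^324 = +1.

+1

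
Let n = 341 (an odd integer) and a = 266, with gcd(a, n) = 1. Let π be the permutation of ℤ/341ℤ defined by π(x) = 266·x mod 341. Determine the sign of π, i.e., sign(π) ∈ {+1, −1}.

-1

Start at x=50: 50 → 1 → 266 → 169 → 283 → 258 → 87 → … (one orbit).
Decompose π into cycles: lengths [30, 30, 30, 30, 30, 30, 30, 30, 30, 30, 15, 15, 10, 1] (14 cycles, including the fixed point 0).
Σ(ℓ_i−1) = 341−14 = 327; sign = (−1)^327 = -1.
(266|341)_J = -1 (Zolotarev's lemma cross-check).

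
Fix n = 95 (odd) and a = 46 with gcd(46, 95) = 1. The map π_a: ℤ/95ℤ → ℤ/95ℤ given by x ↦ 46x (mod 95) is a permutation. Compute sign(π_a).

Orbit of 26 under x↦46x: [26, 56, 11, 31, 1, 46]… (length divides ord_95(46)).
π_46 has 20 disjoint cycles with lengths [6, 6, 6, 6, 6, 6, 6, 6, 6, 6, 6, 6, 6, 6, 6, 1, 1, 1, 1, 1] on {0,…,94}.
Σ(ℓ_i−1) = 95−20 = 75; sign = (−1)^75 = -1.

-1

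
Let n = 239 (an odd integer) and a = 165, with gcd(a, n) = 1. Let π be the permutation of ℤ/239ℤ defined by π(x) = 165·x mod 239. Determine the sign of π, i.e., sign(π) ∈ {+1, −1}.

Orbit of 170 under x↦165x: [170, 87, 15, 85, 163, 127, 162]… (length divides ord_239(165)).
Decompose π into cycles: lengths [119, 119, 1] (3 cycles, including the fixed point 0).
With 3 cycles on 239 points, sign = (−1)^{239−3} = +1.
Zolotarev: (165|239) = +1, matching the cycle-count sign.

+1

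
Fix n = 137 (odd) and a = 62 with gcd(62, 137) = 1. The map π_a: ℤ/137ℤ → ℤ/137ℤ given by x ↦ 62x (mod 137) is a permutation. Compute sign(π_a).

Orbit of 27 under x↦62x: [27, 30, 79, 103, 84, 2, 124]… (length divides ord_137(62)).
Cycle type of π: 136 + 1; total 2 cycles.
2 cycles on 137: each ℓ→(−1)^(ℓ−1), product (−1)^135 = -1.
The Jacobi symbol (62|137) = -1 (Zolotarev) agrees.

-1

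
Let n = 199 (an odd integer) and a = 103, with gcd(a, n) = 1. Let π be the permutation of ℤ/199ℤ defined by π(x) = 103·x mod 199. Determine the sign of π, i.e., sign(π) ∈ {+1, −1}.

+1

Orbit of 114 under x↦103x: [114, 1, 103, 62, 18, 63, 121]… (length divides ord_199(103)).
Decompose π into cycles: lengths [11, 11, 11, 11, 11, 11, 11, 11, 11, 11, 11, 11, 11, 11, 11, 11, 11, 11, 1] (19 cycles, including the fixed point 0).
Σ(ℓ_i−1) = 199−19 = 180; sign = (−1)^180 = +1.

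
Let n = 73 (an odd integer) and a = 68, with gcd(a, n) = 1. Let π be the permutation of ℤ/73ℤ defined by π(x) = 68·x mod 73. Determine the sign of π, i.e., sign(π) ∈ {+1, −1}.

Start at x=5: 5 → 48 → 52 → 32 → 59 → 70 → 15 → … (one orbit).
π_68 has 2 disjoint cycles with lengths [72, 1] on {0,…,72}.
n − c = 73 − 2 = 71; sign = (−1)^71 = -1.

-1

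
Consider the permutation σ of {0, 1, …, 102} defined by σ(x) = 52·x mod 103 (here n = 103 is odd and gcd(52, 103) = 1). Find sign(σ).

+1

Trace 83: π^k(83) = [83, 93, 98, 49, 76, 38, 19] for k=0..6.
3 cycles of lengths [51, 51, 1].
3 cycles on 103: each ℓ→(−1)^(ℓ−1), product (−1)^100 = +1.
Check: (52/103) = +1 by Zolotarev.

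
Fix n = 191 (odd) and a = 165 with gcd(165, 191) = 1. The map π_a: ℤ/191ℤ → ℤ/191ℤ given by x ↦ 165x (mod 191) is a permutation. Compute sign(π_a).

-1

Orbit of 116 under x↦165x: [116, 40, 106, 109, 31, 149, 137]… (length divides ord_191(165)).
Cycle lengths of π_165 on ℤ/191ℤ: [190, 1]; 2 cycles in total.
Σ(ℓ_i−1) = 191−2 = 189; sign = (−1)^189 = -1.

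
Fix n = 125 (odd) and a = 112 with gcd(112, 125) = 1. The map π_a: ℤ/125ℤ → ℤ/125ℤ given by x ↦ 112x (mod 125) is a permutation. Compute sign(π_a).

-1

Start at x=61: 61 → 82 → 59 → 108 → 96 → 2 → 99 → … (one orbit).
The orbit structure of x ↦ 112x mod 125: 4 orbits of sizes [100, 20, 4, 1].
sign(π) = (−1)^{n − #cycles} = (−1)^{125−4} = (−1)^121 = -1.
The Jacobi symbol (112|125) = -1 (Zolotarev) agrees.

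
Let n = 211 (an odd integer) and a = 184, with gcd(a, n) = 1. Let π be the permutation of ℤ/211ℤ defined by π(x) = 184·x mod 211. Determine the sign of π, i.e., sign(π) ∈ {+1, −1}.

Start at x=121: 121 → 109 → 11 → 125 → 1 → 184 → 96 → … (one orbit).
Cycle lengths of π_184 on ℤ/211ℤ: [35, 35, 35, 35, 35, 35, 1]; 7 cycles in total.
n − c = 211 − 7 = 204; sign = (−1)^204 = +1.

+1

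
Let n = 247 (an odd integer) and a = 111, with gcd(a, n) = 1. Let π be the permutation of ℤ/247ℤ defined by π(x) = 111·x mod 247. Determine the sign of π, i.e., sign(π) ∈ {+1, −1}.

Orbit of 64 under x↦111x: [64, 188, 120, 229, 225, 28, 144]… (length divides ord_247(111)).
10 cycles of lengths [36, 36, 36, 36, 36, 36, 12, 9, 9, 1].
sign(π) = (−1)^{n − #cycles} = (−1)^{247−10} = (−1)^237 = -1.
Zolotarev: (111|247) = -1, matching the cycle-count sign.

-1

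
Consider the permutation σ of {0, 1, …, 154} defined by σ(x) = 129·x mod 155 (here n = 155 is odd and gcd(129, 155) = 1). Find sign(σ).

Orbit of 149 under x↦129x: [149, 1, 129, 56, 94, 36]… (length divides ord_155(129)).
π_129 has 33 disjoint cycles with lengths [6, 6, 6, 6, 6, 6, 6, 6, 6, 6, 6, 6, 6, 6, 6, 6, 6, 6, 6, 6, 3, 3, 3, 3, 3, 3, 3, 3, 3, 3, 2, 2, 1] on {0,…,154}.
sign(π) = (−1)^{n − #cycles} = (−1)^{155−33} = (−1)^122 = +1.
The Jacobi symbol (129|155) = +1 (Zolotarev) agrees.

+1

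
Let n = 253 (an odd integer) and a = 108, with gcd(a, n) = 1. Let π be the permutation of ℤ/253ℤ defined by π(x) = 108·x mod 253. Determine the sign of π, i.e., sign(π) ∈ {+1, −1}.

Start at x=163: 163 → 147 → 190 → 27 → 133 → 196 → 169 → … (one orbit).
The orbit structure of x ↦ 108x mod 253: 9 orbits of sizes [55, 55, 55, 55, 11, 11, 5, 5, 1].
Σ(ℓ_i−1) = 253−9 = 244; sign = (−1)^244 = +1.
Via Zolotarev, sign(π_{108}) = (108|253) = +1.

+1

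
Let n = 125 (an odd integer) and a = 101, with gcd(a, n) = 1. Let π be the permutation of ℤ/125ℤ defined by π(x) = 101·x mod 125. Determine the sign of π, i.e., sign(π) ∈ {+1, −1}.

Trace 51: π^k(51) = [51, 26, 1, 101, 76] for k=0..4.
Decompose π into cycles: lengths [5, 5, 5, 5, 5, 5, 5, 5, 5, 5, 5, 5, 5, 5, 5, 5, 5, 5, 5, 5, 1, 1, 1, 1, 1, 1, 1, 1, 1, 1, 1, 1, 1, 1, 1, 1, 1, 1, 1, 1, 1, 1, 1, 1, 1] (45 cycles, including the fixed point 0).
45 cycles on 125: each ℓ→(−1)^(ℓ−1), product (−1)^80 = +1.
(101|125)_J = +1 (Zolotarev's lemma cross-check).

+1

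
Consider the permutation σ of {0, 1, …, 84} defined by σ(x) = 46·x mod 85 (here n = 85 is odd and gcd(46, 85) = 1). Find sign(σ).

-1

Trace 71: π^k(71) = [71, 36, 41, 16, 56, 26, 6] for k=0..6.
Cycle type of π: 16×5 + 1×5; total 10 cycles.
n − c = 85 − 10 = 75; sign = (−1)^75 = -1.
The Jacobi symbol (46|85) = -1 (Zolotarev) agrees.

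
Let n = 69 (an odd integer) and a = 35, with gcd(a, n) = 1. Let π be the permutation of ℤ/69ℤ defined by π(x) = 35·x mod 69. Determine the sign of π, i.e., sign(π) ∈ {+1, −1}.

-1

Start at x=59: 59 → 64 → 32 → 16 → 8 → 4 → 2 → … (one orbit).
The orbit structure of x ↦ 35x mod 69: 6 orbits of sizes [22, 22, 11, 11, 2, 1].
Σ(ℓ_i−1) = 69−6 = 63; sign = (−1)^63 = -1.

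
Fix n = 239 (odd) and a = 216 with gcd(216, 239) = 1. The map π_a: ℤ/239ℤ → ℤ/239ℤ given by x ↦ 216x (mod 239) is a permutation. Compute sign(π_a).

Start at x=40: 40 → 36 → 128 → 163 → 75 → 187 → 1 → … (one orbit).
Cycle lengths of π_216 on ℤ/239ℤ: [17, 17, 17, 17, 17, 17, 17, 17, 17, 17, 17, 17, 17, 17, 1]; 15 cycles in total.
239 − 15 = 224 transpositions; sign(π) = (−1)^224 = +1.
Zolotarev: (216|239) = +1, matching the cycle-count sign.

+1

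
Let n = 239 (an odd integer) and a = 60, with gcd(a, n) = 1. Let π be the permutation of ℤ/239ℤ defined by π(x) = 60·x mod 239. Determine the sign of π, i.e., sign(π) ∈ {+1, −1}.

Trace 96: π^k(96) = [96, 24, 6, 121, 90, 142, 155] for k=0..6.
Decompose π into cycles: lengths [119, 119, 1] (3 cycles, including the fixed point 0).
With 3 cycles on 239 points, sign = (−1)^{239−3} = +1.
The Jacobi symbol (60|239) = +1 (Zolotarev) agrees.

+1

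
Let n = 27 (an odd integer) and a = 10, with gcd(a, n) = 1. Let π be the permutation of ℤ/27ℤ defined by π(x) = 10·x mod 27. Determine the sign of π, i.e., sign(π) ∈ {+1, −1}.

Start at x=10: 10 → 19 → 1 → 10 (one orbit).
π_10 has 15 disjoint cycles with lengths [3, 3, 3, 3, 3, 3, 1, 1, 1, 1, 1, 1, 1, 1, 1] on {0,…,26}.
With 15 cycles on 27 points, sign = (−1)^{27−15} = +1.
The Jacobi symbol (10|27) = +1 (Zolotarev) agrees.

+1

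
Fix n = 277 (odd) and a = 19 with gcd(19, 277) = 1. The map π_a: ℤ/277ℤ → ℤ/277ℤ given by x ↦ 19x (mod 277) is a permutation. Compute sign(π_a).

Start at x=16: 16 → 27 → 236 → 52 → 157 → 213 → 169 → … (one orbit).
Cycle type of π: 23×12 + 1; total 13 cycles.
With 13 cycles on 277 points, sign = (−1)^{277−13} = +1.

+1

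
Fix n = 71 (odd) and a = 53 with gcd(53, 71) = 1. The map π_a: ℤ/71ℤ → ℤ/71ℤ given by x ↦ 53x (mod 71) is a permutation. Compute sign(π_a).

Orbit of 43 under x↦53x: [43, 7, 16, 67, 1, 53, 40]… (length divides ord_71(53)).
Cycle type of π: 70 + 1; total 2 cycles.
Σ(ℓ_i−1) = 71−2 = 69; sign = (−1)^69 = -1.
(53|71)_J = -1 (Zolotarev's lemma cross-check).

-1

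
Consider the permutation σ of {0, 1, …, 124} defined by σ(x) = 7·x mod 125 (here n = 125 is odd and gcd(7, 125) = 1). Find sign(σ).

Start at x=43: 43 → 51 → 107 → 124 → 118 → 76 → 32 → … (one orbit).
12 cycles of lengths [20, 20, 20, 20, 20, 4, 4, 4, 4, 4, 4, 1].
Σ(ℓ_i−1) = 125−12 = 113; sign = (−1)^113 = -1.
Zolotarev: (7|125) = -1, matching the cycle-count sign.

-1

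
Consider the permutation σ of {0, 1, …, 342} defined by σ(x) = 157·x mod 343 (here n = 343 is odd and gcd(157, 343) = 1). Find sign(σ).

-1

Trace 188: π^k(188) = [188, 18, 82, 183, 262, 317, 34] for k=0..6.
π_157 has 4 disjoint cycles with lengths [294, 42, 6, 1] on {0,…,342}.
sign(π) = (−1)^{n − #cycles} = (−1)^{343−4} = (−1)^339 = -1.
Zolotarev: (157|343) = -1, matching the cycle-count sign.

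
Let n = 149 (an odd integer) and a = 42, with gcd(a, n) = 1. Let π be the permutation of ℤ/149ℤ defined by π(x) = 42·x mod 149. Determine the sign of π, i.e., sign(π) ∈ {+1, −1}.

+1

Start at x=140: 140 → 69 → 67 → 132 → 31 → 110 → 1 → … (one orbit).
π_42 has 3 disjoint cycles with lengths [74, 74, 1] on {0,…,148}.
With 3 cycles on 149 points, sign = (−1)^{149−3} = +1.
The Jacobi symbol (42|149) = +1 (Zolotarev) agrees.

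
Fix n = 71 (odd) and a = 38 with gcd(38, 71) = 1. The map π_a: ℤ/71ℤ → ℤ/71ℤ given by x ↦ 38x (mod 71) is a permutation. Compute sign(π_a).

+1

Orbit of 54 under x↦38x: [54, 64, 18, 45, 6, 15, 2]… (length divides ord_71(38)).
Cycle type of π: 35×2 + 1; total 3 cycles.
sign(π) = (−1)^{n − #cycles} = (−1)^{71−3} = (−1)^68 = +1.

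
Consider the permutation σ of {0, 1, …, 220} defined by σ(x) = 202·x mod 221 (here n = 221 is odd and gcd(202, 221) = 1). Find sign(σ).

Trace 120: π^k(120) = [120, 151, 4, 145, 118, 189, 166] for k=0..6.
12 cycles of lengths [24, 24, 24, 24, 24, 24, 24, 24, 12, 8, 8, 1].
12 cycles on 221: each ℓ→(−1)^(ℓ−1), product (−1)^209 = -1.

-1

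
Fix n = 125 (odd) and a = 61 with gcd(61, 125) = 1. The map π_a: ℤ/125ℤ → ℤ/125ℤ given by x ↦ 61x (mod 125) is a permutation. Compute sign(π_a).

+1

Trace 16: π^k(16) = [16, 101, 36, 71, 81, 66, 26] for k=0..6.
π_61 has 13 disjoint cycles with lengths [25, 25, 25, 25, 5, 5, 5, 5, 1, 1, 1, 1, 1] on {0,…,124}.
13 cycles on 125: each ℓ→(−1)^(ℓ−1), product (−1)^112 = +1.
Check: (61/125) = +1 by Zolotarev.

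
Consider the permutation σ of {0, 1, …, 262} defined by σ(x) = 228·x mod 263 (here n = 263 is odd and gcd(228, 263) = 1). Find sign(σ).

Orbit of 33 under x↦228x: [33, 160, 186, 65, 92, 199, 136]… (length divides ord_263(228)).
π_228 has 2 disjoint cycles with lengths [262, 1] on {0,…,262}.
n − c = 263 − 2 = 261; sign = (−1)^261 = -1.
Zolotarev: (228|263) = -1, matching the cycle-count sign.

-1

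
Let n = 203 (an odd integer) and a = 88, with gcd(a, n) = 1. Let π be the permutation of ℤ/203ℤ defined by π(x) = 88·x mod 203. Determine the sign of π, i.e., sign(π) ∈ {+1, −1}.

+1

Start at x=88: 88 → 30 → 1 → 88 (one orbit).
The orbit structure of x ↦ 88x mod 203: 87 orbits of sizes [3, 3, 3, 3, 3, 3, 3, 3, 3, 3, 3, 3, 3, 3, 3, 3, 3, 3, 3, 3, 3, 3, 3, 3, 3, 3, 3, 3, 3, 3, 3, 3, 3, 3, 3, 3, 3, 3, 3, 3, 3, 3, 3, 3, 3, 3, 3, 3, 3, 3, 3, 3, 3, 3, 3, 3, 3, 3, 1, 1, 1, 1, 1, 1, 1, 1, 1, 1, 1, 1, 1, 1, 1, 1, 1, 1, 1, 1, 1, 1, 1, 1, 1, 1, 1, 1, 1].
Σ(ℓ_i−1) = 203−87 = 116; sign = (−1)^116 = +1.
(88|203)_J = +1 (Zolotarev's lemma cross-check).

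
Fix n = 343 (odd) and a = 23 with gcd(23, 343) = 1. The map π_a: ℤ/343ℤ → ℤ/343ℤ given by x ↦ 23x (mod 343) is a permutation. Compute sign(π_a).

Start at x=53: 53 → 190 → 254 → 11 → 253 → 331 → 67 → … (one orbit).
π_23 has 7 disjoint cycles with lengths [147, 147, 21, 21, 3, 3, 1] on {0,…,342}.
sign(π) = (−1)^{n − #cycles} = (−1)^{343−7} = (−1)^336 = +1.

+1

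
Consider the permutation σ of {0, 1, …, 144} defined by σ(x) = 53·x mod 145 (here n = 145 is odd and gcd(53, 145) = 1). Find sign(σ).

Start at x=78: 78 → 74 → 7 → 81 → 88 → 24 → 112 → … (one orbit).
The orbit structure of x ↦ 53x mod 145: 10 orbits of sizes [28, 28, 28, 28, 7, 7, 7, 7, 4, 1].
145 − 10 = 135 transpositions; sign(π) = (−1)^135 = -1.
Via Zolotarev, sign(π_{53}) = (53|145) = -1.

-1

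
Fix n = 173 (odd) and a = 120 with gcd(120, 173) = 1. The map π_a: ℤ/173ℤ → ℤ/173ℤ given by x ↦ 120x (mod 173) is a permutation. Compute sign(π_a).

Start at x=5: 5 → 81 → 32 → 34 → 101 → 10 → 162 → … (one orbit).
2 cycles of lengths [172, 1].
2 cycles on 173: each ℓ→(−1)^(ℓ−1), product (−1)^171 = -1.
Check: (120/173) = -1 by Zolotarev.

-1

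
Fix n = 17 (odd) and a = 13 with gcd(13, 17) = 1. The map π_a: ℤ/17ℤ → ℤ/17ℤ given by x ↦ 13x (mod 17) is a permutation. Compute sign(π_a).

Orbit of 1 under x↦13x: [1, 13, 16, 4]… (length divides ord_17(13)).
π_13 has 5 disjoint cycles with lengths [4, 4, 4, 4, 1] on {0,…,16}.
Σ(ℓ_i−1) = 17−5 = 12; sign = (−1)^12 = +1.
Zolotarev: (13|17) = +1, matching the cycle-count sign.

+1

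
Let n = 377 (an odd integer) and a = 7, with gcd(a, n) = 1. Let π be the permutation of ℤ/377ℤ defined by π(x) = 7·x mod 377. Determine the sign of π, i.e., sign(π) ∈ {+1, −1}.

-1

Start at x=219: 219 → 25 → 175 → 94 → 281 → 82 → 197 → … (one orbit).
The orbit structure of x ↦ 7x mod 377: 10 orbits of sizes [84, 84, 84, 84, 12, 7, 7, 7, 7, 1].
sign(π) = (−1)^{n − #cycles} = (−1)^{377−10} = (−1)^367 = -1.
The Jacobi symbol (7|377) = -1 (Zolotarev) agrees.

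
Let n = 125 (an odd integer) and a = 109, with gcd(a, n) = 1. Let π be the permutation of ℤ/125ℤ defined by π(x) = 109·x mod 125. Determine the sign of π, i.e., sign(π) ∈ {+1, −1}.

+1

Trace 106: π^k(106) = [106, 54, 11, 74, 66, 69, 21] for k=0..6.
Cycle type of π: 50×2 + 10×2 + 2×2 + 1; total 7 cycles.
Σ(ℓ_i−1) = 125−7 = 118; sign = (−1)^118 = +1.
Check: (109/125) = +1 by Zolotarev.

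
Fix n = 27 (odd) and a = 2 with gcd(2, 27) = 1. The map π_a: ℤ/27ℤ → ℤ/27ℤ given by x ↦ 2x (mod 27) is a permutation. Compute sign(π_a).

Start at x=2: 2 → 4 → 8 → 16 → 5 → 10 → 20 → … (one orbit).
The orbit structure of x ↦ 2x mod 27: 4 orbits of sizes [18, 6, 2, 1].
With 4 cycles on 27 points, sign = (−1)^{27−4} = -1.

-1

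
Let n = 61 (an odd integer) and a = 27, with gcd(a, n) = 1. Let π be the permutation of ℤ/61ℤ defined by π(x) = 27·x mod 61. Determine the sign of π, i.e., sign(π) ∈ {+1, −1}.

Trace 1: π^k(1) = [1, 27, 58, 41, 9, 60, 34] for k=0..6.
Cycle lengths of π_27 on ℤ/61ℤ: [10, 10, 10, 10, 10, 10, 1]; 7 cycles in total.
sign(π) = (−1)^{n − #cycles} = (−1)^{61−7} = (−1)^54 = +1.
Zolotarev: (27|61) = +1, matching the cycle-count sign.

+1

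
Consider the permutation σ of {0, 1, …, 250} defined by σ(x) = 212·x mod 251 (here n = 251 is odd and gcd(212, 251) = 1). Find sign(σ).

-1

Start at x=236: 236 → 83 → 26 → 241 → 139 → 101 → 77 → … (one orbit).
Cycle lengths of π_212 on ℤ/251ℤ: [250, 1]; 2 cycles in total.
251 − 2 = 249 transpositions; sign(π) = (−1)^249 = -1.
Check: (212/251) = -1 by Zolotarev.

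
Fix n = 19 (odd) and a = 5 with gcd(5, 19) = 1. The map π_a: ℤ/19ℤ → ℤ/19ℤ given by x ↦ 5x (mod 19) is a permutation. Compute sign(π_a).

+1

Trace 16: π^k(16) = [16, 4, 1, 5, 6, 11, 17] for k=0..6.
π_5 has 3 disjoint cycles with lengths [9, 9, 1] on {0,…,18}.
sign(π) = (−1)^{n − #cycles} = (−1)^{19−3} = (−1)^16 = +1.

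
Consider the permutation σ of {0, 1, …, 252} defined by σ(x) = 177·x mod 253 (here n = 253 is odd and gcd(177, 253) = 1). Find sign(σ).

Start at x=232: 232 → 78 → 144 → 188 → 133 → 12 → 100 → … (one orbit).
Cycle lengths of π_177 on ℤ/253ℤ: [11, 11, 11, 11, 11, 11, 11, 11, 11, 11, 11, 11, 11, 11, 11, 11, 11, 11, 11, 11, 11, 11, 1, 1, 1, 1, 1, 1, 1, 1, 1, 1, 1]; 33 cycles in total.
n − c = 253 − 33 = 220; sign = (−1)^220 = +1.

+1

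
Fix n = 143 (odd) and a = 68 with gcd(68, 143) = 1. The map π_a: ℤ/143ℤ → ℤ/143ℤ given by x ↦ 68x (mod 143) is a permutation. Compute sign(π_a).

-1

Orbit of 92 under x↦68x: [92, 107, 126, 131, 42, 139, 14]… (length divides ord_143(68)).
Cycle lengths of π_68 on ℤ/143ℤ: [30, 30, 30, 30, 10, 3, 3, 3, 3, 1]; 10 cycles in total.
143 − 10 = 133 transpositions; sign(π) = (−1)^133 = -1.
The Jacobi symbol (68|143) = -1 (Zolotarev) agrees.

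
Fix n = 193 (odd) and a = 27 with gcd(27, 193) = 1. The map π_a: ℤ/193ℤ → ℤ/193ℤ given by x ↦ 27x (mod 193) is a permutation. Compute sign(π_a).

+1

Orbit of 64 under x↦27x: [64, 184, 143, 1, 27, 150, 190]… (length divides ord_193(27)).
Cycle lengths of π_27 on ℤ/193ℤ: [16, 16, 16, 16, 16, 16, 16, 16, 16, 16, 16, 16, 1]; 13 cycles in total.
193 − 13 = 180 transpositions; sign(π) = (−1)^180 = +1.
Check: (27/193) = +1 by Zolotarev.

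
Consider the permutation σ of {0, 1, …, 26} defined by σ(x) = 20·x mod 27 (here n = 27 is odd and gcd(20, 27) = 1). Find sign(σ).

Orbit of 4 under x↦20x: [4, 26, 7, 5, 19, 2, 13]… (length divides ord_27(20)).
Decompose π into cycles: lengths [18, 6, 2, 1] (4 cycles, including the fixed point 0).
4 cycles on 27: each ℓ→(−1)^(ℓ−1), product (−1)^23 = -1.

-1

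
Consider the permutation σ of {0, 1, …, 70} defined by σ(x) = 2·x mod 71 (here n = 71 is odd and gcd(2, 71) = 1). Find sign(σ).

Orbit of 48 under x↦2x: [48, 25, 50, 29, 58, 45, 19]… (length divides ord_71(2)).
π_2 has 3 disjoint cycles with lengths [35, 35, 1] on {0,…,70}.
71 − 3 = 68 transpositions; sign(π) = (−1)^68 = +1.
The Jacobi symbol (2|71) = +1 (Zolotarev) agrees.

+1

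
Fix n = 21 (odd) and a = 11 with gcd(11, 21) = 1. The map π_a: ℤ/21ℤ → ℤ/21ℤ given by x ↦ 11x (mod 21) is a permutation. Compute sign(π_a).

Start at x=16: 16 → 8 → 4 → 2 → 1 → 11 → 16 (one orbit).
Cycle lengths of π_11 on ℤ/21ℤ: [6, 6, 3, 3, 2, 1]; 6 cycles in total.
n − c = 21 − 6 = 15; sign = (−1)^15 = -1.
The Jacobi symbol (11|21) = -1 (Zolotarev) agrees.

-1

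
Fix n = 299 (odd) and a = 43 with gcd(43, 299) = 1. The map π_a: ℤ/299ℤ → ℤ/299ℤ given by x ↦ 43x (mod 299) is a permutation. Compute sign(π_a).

Trace 51: π^k(51) = [51, 100, 114, 118, 290, 211, 103] for k=0..6.
Cycle type of π: 66×4 + 22 + 6×2 + 1; total 8 cycles.
n − c = 299 − 8 = 291; sign = (−1)^291 = -1.
Zolotarev: (43|299) = -1, matching the cycle-count sign.

-1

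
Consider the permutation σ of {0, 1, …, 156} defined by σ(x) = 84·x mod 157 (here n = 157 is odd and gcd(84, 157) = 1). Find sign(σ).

Trace 11: π^k(11) = [11, 139, 58, 5, 106, 112, 145] for k=0..6.
The orbit structure of x ↦ 84x mod 157: 2 orbits of sizes [156, 1].
sign(π) = (−1)^{n − #cycles} = (−1)^{157−2} = (−1)^155 = -1.

-1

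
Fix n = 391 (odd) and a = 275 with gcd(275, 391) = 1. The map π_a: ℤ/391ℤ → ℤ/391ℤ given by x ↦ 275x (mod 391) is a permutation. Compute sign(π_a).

Trace 367: π^k(367) = [367, 47, 22, 185, 45, 254, 252] for k=0..6.
The orbit structure of x ↦ 275x mod 391: 35 orbits of sizes [16, 16, 16, 16, 16, 16, 16, 16, 16, 16, 16, 16, 16, 16, 16, 16, 16, 16, 16, 16, 16, 16, 16, 2, 2, 2, 2, 2, 2, 2, 2, 2, 2, 2, 1].
391 − 35 = 356 transpositions; sign(π) = (−1)^356 = +1.
Zolotarev: (275|391) = +1, matching the cycle-count sign.

+1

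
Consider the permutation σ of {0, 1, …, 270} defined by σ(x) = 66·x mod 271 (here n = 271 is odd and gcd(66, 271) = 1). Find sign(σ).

Trace 45: π^k(45) = [45, 260, 87, 51, 114, 207, 112] for k=0..6.
Decompose π into cycles: lengths [270, 1] (2 cycles, including the fixed point 0).
Σ(ℓ_i−1) = 271−2 = 269; sign = (−1)^269 = -1.
Via Zolotarev, sign(π_{66}) = (66|271) = -1.

-1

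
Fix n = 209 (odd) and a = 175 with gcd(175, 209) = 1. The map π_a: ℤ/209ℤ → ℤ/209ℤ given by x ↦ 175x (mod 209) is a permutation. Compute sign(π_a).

Trace 153: π^k(153) = [153, 23, 54, 45, 142, 188, 87] for k=0..6.
π_175 has 18 disjoint cycles with lengths [18, 18, 18, 18, 18, 18, 18, 18, 18, 18, 9, 9, 2, 2, 2, 2, 2, 1] on {0,…,208}.
sign(π) = (−1)^{n − #cycles} = (−1)^{209−18} = (−1)^191 = -1.
Check: (175/209) = -1 by Zolotarev.

-1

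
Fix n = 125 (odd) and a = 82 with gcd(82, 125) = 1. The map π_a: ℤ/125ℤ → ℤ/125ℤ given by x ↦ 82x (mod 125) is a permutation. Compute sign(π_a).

-1

Trace 49: π^k(49) = [49, 18, 101, 32, 124, 43, 26] for k=0..6.
π_82 has 12 disjoint cycles with lengths [20, 20, 20, 20, 20, 4, 4, 4, 4, 4, 4, 1] on {0,…,124}.
125 − 12 = 113 transpositions; sign(π) = (−1)^113 = -1.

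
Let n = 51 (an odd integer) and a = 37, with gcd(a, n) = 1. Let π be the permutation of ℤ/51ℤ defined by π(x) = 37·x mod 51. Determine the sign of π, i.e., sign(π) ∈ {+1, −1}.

-1

Start at x=19: 19 → 40 → 1 → 37 → 43 → 10 → 13 → … (one orbit).
6 cycles of lengths [16, 16, 16, 1, 1, 1].
6 cycles on 51: each ℓ→(−1)^(ℓ−1), product (−1)^45 = -1.
The Jacobi symbol (37|51) = -1 (Zolotarev) agrees.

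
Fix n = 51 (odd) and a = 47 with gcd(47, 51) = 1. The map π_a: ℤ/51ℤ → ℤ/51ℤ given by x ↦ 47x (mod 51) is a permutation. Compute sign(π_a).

-1

Orbit of 47 under x↦47x: [47, 16, 38, 1]… (length divides ord_51(47)).
Cycle lengths of π_47 on ℤ/51ℤ: [4, 4, 4, 4, 4, 4, 4, 4, 4, 4, 4, 4, 2, 1]; 14 cycles in total.
14 cycles on 51: each ℓ→(−1)^(ℓ−1), product (−1)^37 = -1.
Zolotarev: (47|51) = -1, matching the cycle-count sign.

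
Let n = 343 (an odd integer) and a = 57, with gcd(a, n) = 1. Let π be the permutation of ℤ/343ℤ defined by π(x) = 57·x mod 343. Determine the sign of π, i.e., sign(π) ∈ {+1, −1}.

+1

Orbit of 155 under x↦57x: [155, 260, 71, 274, 183, 141, 148]… (length divides ord_343(57)).
Cycle lengths of π_57 on ℤ/343ℤ: [49, 49, 49, 49, 49, 49, 7, 7, 7, 7, 7, 7, 1, 1, 1, 1, 1, 1, 1]; 19 cycles in total.
343 − 19 = 324 transpositions; sign(π) = (−1)^324 = +1.
The Jacobi symbol (57|343) = +1 (Zolotarev) agrees.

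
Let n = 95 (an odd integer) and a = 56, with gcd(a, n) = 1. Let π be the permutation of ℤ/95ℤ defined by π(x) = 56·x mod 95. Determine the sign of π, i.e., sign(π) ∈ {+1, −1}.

Orbit of 56 under x↦56x: [56, 1]… (length divides ord_95(56)).
Cycle type of π: 2×45 + 1×5; total 50 cycles.
50 cycles on 95: each ℓ→(−1)^(ℓ−1), product (−1)^45 = -1.

-1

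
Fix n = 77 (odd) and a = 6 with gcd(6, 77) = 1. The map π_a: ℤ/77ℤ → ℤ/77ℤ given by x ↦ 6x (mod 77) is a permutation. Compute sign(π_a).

Trace 62: π^k(62) = [62, 64, 76, 71, 41, 15, 13] for k=0..6.
Cycle type of π: 10×7 + 2×3 + 1; total 11 cycles.
With 11 cycles on 77 points, sign = (−1)^{77−11} = +1.
The Jacobi symbol (6|77) = +1 (Zolotarev) agrees.

+1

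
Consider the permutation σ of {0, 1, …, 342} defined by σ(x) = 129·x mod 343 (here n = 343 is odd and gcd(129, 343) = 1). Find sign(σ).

Start at x=178: 178 → 324 → 293 → 67 → 68 → 197 → 31 → … (one orbit).
π_129 has 16 disjoint cycles with lengths [42, 42, 42, 42, 42, 42, 42, 6, 6, 6, 6, 6, 6, 6, 6, 1] on {0,…,342}.
n − c = 343 − 16 = 327; sign = (−1)^327 = -1.

-1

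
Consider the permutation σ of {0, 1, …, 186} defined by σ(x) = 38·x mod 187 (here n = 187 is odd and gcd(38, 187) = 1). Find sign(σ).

Trace 1: π^k(1) = [1, 38, 135, 81, 86, 89, 16] for k=0..6.
15 cycles of lengths [20, 20, 20, 20, 20, 20, 20, 20, 5, 5, 4, 4, 4, 4, 1].
Σ(ℓ_i−1) = 187−15 = 172; sign = (−1)^172 = +1.
Check: (38/187) = +1 by Zolotarev.

+1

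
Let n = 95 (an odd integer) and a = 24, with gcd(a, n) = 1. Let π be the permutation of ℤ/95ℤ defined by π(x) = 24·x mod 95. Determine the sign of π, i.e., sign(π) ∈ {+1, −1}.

+1

Start at x=81: 81 → 44 → 11 → 74 → 66 → 64 → 16 → … (one orbit).
Cycle type of π: 18×4 + 9×2 + 2×2 + 1; total 9 cycles.
Σ(ℓ_i−1) = 95−9 = 86; sign = (−1)^86 = +1.
The Jacobi symbol (24|95) = +1 (Zolotarev) agrees.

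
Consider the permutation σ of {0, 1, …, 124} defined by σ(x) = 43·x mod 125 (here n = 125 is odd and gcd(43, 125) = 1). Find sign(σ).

-1

Start at x=124: 124 → 82 → 26 → 118 → 74 → 57 → 76 → … (one orbit).
π_43 has 12 disjoint cycles with lengths [20, 20, 20, 20, 20, 4, 4, 4, 4, 4, 4, 1] on {0,…,124}.
sign(π) = (−1)^{n − #cycles} = (−1)^{125−12} = (−1)^113 = -1.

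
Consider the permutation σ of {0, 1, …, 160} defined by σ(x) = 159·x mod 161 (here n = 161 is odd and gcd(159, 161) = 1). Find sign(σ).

+1

Trace 64: π^k(64) = [64, 33, 95, 132, 58, 45, 71] for k=0..6.
Cycle type of π: 66×2 + 22 + 6 + 1; total 5 cycles.
n − c = 161 − 5 = 156; sign = (−1)^156 = +1.
Via Zolotarev, sign(π_{159}) = (159|161) = +1.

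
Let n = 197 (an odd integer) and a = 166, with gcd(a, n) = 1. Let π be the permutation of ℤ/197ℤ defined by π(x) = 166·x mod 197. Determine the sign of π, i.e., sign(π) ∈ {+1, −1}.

-1

Orbit of 33 under x↦166x: [33, 159, 193, 124, 96, 176, 60]… (length divides ord_197(166)).
2 cycles of lengths [196, 1].
sign(π) = (−1)^{n − #cycles} = (−1)^{197−2} = (−1)^195 = -1.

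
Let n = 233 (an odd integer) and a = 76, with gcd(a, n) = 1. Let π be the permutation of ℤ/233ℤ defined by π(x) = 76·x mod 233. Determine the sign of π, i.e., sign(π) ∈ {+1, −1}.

+1

Orbit of 1 under x↦76x: [1, 76, 184, 4, 71, 37, 16]… (length divides ord_233(76)).
Cycle lengths of π_76 on ℤ/233ℤ: [29, 29, 29, 29, 29, 29, 29, 29, 1]; 9 cycles in total.
With 9 cycles on 233 points, sign = (−1)^{233−9} = +1.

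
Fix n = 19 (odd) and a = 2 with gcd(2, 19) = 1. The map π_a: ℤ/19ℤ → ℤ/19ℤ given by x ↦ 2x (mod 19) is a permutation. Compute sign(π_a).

Start at x=13: 13 → 7 → 14 → 9 → 18 → 17 → 15 → … (one orbit).
Decompose π into cycles: lengths [18, 1] (2 cycles, including the fixed point 0).
n − c = 19 − 2 = 17; sign = (−1)^17 = -1.

-1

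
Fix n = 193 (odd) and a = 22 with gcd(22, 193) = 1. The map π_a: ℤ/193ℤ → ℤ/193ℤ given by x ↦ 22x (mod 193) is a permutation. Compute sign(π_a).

-1

Orbit of 188 under x↦22x: [188, 83, 89, 28, 37, 42, 152]… (length divides ord_193(22)).
Cycle type of π: 192 + 1; total 2 cycles.
Σ(ℓ_i−1) = 193−2 = 191; sign = (−1)^191 = -1.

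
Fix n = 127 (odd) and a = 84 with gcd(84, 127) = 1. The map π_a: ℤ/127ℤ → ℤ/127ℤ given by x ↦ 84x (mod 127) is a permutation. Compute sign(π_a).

Trace 25: π^k(25) = [25, 68, 124, 2, 41, 15, 117] for k=0..6.
Decompose π into cycles: lengths [63, 63, 1] (3 cycles, including the fixed point 0).
n − c = 127 − 3 = 124; sign = (−1)^124 = +1.
The Jacobi symbol (84|127) = +1 (Zolotarev) agrees.

+1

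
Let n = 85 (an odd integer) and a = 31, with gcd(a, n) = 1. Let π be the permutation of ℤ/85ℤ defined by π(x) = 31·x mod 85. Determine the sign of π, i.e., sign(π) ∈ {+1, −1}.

-1

Trace 31: π^k(31) = [31, 26, 41, 81, 46, 66, 6] for k=0..6.
π_31 has 10 disjoint cycles with lengths [16, 16, 16, 16, 16, 1, 1, 1, 1, 1] on {0,…,84}.
10 cycles on 85: each ℓ→(−1)^(ℓ−1), product (−1)^75 = -1.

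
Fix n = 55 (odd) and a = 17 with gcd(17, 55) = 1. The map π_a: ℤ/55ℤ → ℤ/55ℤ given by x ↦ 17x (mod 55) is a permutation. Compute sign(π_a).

+1

Start at x=18: 18 → 31 → 32 → 49 → 8 → 26 → 2 → … (one orbit).
π_17 has 5 disjoint cycles with lengths [20, 20, 10, 4, 1] on {0,…,54}.
Σ(ℓ_i−1) = 55−5 = 50; sign = (−1)^50 = +1.
Via Zolotarev, sign(π_{17}) = (17|55) = +1.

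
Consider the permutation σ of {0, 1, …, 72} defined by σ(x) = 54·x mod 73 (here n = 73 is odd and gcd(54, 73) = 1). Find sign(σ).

Start at x=18: 18 → 23 → 1 → 54 → 69 → 3 → 16 → … (one orbit).
Cycle lengths of π_54 on ℤ/73ℤ: [36, 36, 1]; 3 cycles in total.
3 cycles on 73: each ℓ→(−1)^(ℓ−1), product (−1)^70 = +1.
Via Zolotarev, sign(π_{54}) = (54|73) = +1.

+1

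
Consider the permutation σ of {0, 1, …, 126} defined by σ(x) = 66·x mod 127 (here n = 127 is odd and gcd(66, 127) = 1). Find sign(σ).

-1

Orbit of 126 under x↦66x: [126, 61, 89, 32, 80, 73, 119]… (length divides ord_127(66)).
Cycle lengths of π_66 on ℤ/127ℤ: [42, 42, 42, 1]; 4 cycles in total.
Σ(ℓ_i−1) = 127−4 = 123; sign = (−1)^123 = -1.
Check: (66/127) = -1 by Zolotarev.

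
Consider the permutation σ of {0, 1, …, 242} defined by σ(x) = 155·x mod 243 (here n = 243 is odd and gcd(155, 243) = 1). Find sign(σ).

-1

Orbit of 29 under x↦155x: [29, 121, 44, 16, 50, 217, 101]… (length divides ord_243(155)).
π_155 has 6 disjoint cycles with lengths [162, 54, 18, 6, 2, 1] on {0,…,242}.
243 − 6 = 237 transpositions; sign(π) = (−1)^237 = -1.
Check: (155/243) = -1 by Zolotarev.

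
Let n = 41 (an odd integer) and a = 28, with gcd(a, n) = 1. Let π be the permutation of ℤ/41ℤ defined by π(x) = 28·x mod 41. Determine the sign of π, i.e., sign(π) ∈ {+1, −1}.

-1

Orbit of 7 under x↦28x: [7, 32, 35, 37, 11, 21, 14]… (length divides ord_41(28)).
The orbit structure of x ↦ 28x mod 41: 2 orbits of sizes [40, 1].
41 − 2 = 39 transpositions; sign(π) = (−1)^39 = -1.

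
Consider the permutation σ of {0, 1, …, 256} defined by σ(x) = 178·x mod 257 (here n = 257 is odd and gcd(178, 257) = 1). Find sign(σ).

+1

Trace 196: π^k(196) = [196, 193, 173, 211, 36, 240, 58] for k=0..6.
Decompose π into cycles: lengths [128, 128, 1] (3 cycles, including the fixed point 0).
sign(π) = (−1)^{n − #cycles} = (−1)^{257−3} = (−1)^254 = +1.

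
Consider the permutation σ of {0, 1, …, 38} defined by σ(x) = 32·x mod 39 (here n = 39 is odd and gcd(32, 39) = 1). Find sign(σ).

Orbit of 11 under x↦32x: [11, 1, 32, 10, 8, 22, 2]… (length divides ord_39(32)).
π_32 has 5 disjoint cycles with lengths [12, 12, 12, 2, 1] on {0,…,38}.
sign(π) = (−1)^{n − #cycles} = (−1)^{39−5} = (−1)^34 = +1.
Check: (32/39) = +1 by Zolotarev.

+1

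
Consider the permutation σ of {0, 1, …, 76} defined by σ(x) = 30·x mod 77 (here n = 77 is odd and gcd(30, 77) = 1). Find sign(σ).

Start at x=2: 2 → 60 → 29 → 23 → 74 → 64 → 72 → … (one orbit).
Decompose π into cycles: lengths [30, 30, 10, 3, 3, 1] (6 cycles, including the fixed point 0).
sign(π) = (−1)^{n − #cycles} = (−1)^{77−6} = (−1)^71 = -1.

-1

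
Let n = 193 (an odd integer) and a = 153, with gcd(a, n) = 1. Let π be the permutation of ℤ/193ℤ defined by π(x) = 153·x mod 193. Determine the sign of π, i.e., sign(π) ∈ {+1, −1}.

-1

Orbit of 186 under x↦153x: [186, 87, 187, 47, 50, 123, 98]… (length divides ord_193(153)).
Cycle type of π: 192 + 1; total 2 cycles.
Σ(ℓ_i−1) = 193−2 = 191; sign = (−1)^191 = -1.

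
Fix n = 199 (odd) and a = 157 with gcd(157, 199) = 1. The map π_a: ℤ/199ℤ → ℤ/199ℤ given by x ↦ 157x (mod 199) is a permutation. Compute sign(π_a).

Orbit of 25 under x↦157x: [25, 144, 121, 92, 116, 103, 52]… (length divides ord_199(157)).
7 cycles of lengths [33, 33, 33, 33, 33, 33, 1].
With 7 cycles on 199 points, sign = (−1)^{199−7} = +1.
Via Zolotarev, sign(π_{157}) = (157|199) = +1.

+1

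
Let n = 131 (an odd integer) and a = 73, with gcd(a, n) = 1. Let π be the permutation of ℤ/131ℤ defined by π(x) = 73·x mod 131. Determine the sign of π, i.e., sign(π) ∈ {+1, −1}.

Trace 78: π^k(78) = [78, 61, 130, 58, 42, 53, 70] for k=0..6.
14 cycles of lengths [10, 10, 10, 10, 10, 10, 10, 10, 10, 10, 10, 10, 10, 1].
Σ(ℓ_i−1) = 131−14 = 117; sign = (−1)^117 = -1.
Check: (73/131) = -1 by Zolotarev.

-1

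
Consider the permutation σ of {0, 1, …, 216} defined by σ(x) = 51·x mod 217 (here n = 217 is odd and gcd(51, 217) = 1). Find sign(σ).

+1

Start at x=72: 72 → 200 → 1 → 51 → 214 → 64 → 9 → … (one orbit).
π_51 has 17 disjoint cycles with lengths [15, 15, 15, 15, 15, 15, 15, 15, 15, 15, 15, 15, 15, 15, 3, 3, 1] on {0,…,216}.
n − c = 217 − 17 = 200; sign = (−1)^200 = +1.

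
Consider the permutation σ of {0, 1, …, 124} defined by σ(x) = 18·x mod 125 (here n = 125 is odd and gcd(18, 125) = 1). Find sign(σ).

-1

Start at x=32: 32 → 76 → 118 → 124 → 107 → 51 → 43 → … (one orbit).
12 cycles of lengths [20, 20, 20, 20, 20, 4, 4, 4, 4, 4, 4, 1].
125 − 12 = 113 transpositions; sign(π) = (−1)^113 = -1.
Zolotarev: (18|125) = -1, matching the cycle-count sign.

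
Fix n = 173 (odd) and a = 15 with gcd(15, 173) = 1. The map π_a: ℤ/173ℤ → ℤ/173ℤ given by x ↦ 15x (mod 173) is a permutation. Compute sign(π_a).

+1

Orbit of 24 under x↦15x: [24, 14, 37, 36, 21, 142, 54]… (length divides ord_173(15)).
π_15 has 3 disjoint cycles with lengths [86, 86, 1] on {0,…,172}.
n − c = 173 − 3 = 170; sign = (−1)^170 = +1.
(15|173)_J = +1 (Zolotarev's lemma cross-check).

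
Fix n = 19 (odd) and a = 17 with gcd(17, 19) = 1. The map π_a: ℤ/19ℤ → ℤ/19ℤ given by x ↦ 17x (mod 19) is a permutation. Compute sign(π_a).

Start at x=1: 1 → 17 → 4 → 11 → 16 → 6 → 7 → … (one orbit).
π_17 has 3 disjoint cycles with lengths [9, 9, 1] on {0,…,18}.
19 − 3 = 16 transpositions; sign(π) = (−1)^16 = +1.
The Jacobi symbol (17|19) = +1 (Zolotarev) agrees.

+1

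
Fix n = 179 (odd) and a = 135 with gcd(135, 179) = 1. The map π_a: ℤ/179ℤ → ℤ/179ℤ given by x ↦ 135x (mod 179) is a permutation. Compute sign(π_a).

+1

Start at x=80: 80 → 60 → 45 → 168 → 126 → 5 → 138 → … (one orbit).
π_135 has 3 disjoint cycles with lengths [89, 89, 1] on {0,…,178}.
With 3 cycles on 179 points, sign = (−1)^{179−3} = +1.
Check: (135/179) = +1 by Zolotarev.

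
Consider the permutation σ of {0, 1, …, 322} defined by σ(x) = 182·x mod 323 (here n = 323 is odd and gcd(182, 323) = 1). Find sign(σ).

-1

Orbit of 30 under x↦182x: [30, 292, 172, 296, 254, 39, 315]… (length divides ord_323(182)).
Decompose π into cycles: lengths [48, 48, 48, 48, 48, 48, 16, 3, 3, 3, 3, 3, 3, 1] (14 cycles, including the fixed point 0).
With 14 cycles on 323 points, sign = (−1)^{323−14} = -1.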